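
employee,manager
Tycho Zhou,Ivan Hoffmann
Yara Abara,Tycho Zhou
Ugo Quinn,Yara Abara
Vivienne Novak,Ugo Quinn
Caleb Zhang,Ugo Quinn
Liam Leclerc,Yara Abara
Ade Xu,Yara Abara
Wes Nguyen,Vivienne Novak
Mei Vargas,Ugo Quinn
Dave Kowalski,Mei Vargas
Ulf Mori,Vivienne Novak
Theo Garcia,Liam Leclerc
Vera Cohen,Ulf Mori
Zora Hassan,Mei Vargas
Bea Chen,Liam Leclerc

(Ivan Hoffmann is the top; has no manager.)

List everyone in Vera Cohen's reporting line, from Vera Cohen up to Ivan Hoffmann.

Vera Cohen reports to Ulf Mori. Ulf Mori reports to Vivienne Novak. Vivienne Novak reports to Ugo Quinn. Ugo Quinn reports to Yara Abara. Yara Abara reports to Tycho Zhou. Tycho Zhou reports to Ivan Hoffmann. Ivan Hoffmann is at the top.

Vera Cohen -> Ulf Mori -> Vivienne Novak -> Ugo Quinn -> Yara Abara -> Tycho Zhou -> Ivan Hoffmann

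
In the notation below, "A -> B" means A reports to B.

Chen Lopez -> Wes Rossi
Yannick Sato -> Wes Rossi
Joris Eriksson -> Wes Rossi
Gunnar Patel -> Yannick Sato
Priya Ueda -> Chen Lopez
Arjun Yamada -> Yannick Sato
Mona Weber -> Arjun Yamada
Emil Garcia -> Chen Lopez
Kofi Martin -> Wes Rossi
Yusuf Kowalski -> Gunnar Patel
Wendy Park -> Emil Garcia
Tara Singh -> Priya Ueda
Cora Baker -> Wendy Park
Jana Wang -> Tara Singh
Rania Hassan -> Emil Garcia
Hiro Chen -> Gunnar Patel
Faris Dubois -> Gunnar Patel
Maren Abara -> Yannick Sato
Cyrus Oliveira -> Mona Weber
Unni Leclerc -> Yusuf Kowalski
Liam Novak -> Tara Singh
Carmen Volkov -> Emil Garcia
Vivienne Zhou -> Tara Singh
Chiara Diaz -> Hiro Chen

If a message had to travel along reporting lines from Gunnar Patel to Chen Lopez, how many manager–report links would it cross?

Gunnar Patel is 2 levels below Wes Rossi, and Chen Lopez is 1 level below Wes Rossi (their lowest common manager). The shortest path runs up from Gunnar Patel to Wes Rossi and back down to Chen Lopez: 2 + 1 = 3 links.

3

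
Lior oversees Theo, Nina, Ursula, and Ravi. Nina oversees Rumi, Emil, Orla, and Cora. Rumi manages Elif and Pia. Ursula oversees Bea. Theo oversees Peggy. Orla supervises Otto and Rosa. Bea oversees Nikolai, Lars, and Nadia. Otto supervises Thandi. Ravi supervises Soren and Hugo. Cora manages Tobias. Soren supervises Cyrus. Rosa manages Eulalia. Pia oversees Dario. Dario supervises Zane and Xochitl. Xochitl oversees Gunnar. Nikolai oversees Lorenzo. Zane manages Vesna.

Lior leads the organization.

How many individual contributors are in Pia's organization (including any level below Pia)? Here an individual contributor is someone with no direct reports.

2

The people in Pia's organization with no one reporting to them are Vesna, Gunnar. That is 2.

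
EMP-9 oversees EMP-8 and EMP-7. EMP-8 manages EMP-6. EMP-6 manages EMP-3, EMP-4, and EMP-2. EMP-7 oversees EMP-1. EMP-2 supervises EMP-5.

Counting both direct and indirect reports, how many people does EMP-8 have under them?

5

EMP-8 directly manages EMP-6. Under EMP-6: EMP-2, EMP-5, EMP-4, EMP-3 (4). That's 5 in total.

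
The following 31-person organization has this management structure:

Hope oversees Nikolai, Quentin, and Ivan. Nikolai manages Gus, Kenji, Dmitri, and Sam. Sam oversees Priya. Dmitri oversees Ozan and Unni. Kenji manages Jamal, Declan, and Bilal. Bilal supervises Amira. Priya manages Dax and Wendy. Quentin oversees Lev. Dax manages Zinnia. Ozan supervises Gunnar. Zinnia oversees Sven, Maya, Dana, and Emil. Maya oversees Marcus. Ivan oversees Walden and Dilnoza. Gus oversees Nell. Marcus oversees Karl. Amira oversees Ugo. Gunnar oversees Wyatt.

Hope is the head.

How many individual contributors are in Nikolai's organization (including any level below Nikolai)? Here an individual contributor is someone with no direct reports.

The people in Nikolai's organization with no one reporting to them are Nell, Jamal, Declan, Ugo, Unni, Wyatt, Wendy, Emil, Sven, Dana, Karl. That is 11.

11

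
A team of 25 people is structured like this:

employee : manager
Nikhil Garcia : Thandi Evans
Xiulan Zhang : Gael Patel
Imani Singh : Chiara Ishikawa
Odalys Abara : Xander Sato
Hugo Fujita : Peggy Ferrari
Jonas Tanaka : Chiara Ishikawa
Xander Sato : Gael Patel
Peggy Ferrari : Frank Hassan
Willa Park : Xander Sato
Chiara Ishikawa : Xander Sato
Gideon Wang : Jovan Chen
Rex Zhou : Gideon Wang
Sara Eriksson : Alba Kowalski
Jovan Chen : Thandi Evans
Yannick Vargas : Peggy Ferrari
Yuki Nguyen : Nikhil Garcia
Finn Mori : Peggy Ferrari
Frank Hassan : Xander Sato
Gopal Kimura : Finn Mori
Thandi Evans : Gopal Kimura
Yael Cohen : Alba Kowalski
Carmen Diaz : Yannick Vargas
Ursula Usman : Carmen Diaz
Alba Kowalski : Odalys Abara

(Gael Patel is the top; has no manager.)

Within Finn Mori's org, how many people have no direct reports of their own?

The people in Finn Mori's organization with no one reporting to them are Rex Zhou, Yuki Nguyen. That is 2.

2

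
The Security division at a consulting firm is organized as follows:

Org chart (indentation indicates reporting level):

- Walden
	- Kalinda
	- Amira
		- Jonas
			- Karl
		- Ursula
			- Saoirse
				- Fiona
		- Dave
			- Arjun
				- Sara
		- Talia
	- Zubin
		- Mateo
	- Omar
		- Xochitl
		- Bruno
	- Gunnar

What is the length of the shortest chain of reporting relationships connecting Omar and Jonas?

3

Omar is 1 level below Walden, and Jonas is 2 levels below Walden (their lowest common manager). The shortest path runs up from Omar to Walden and back down to Jonas: 1 + 2 = 3 links.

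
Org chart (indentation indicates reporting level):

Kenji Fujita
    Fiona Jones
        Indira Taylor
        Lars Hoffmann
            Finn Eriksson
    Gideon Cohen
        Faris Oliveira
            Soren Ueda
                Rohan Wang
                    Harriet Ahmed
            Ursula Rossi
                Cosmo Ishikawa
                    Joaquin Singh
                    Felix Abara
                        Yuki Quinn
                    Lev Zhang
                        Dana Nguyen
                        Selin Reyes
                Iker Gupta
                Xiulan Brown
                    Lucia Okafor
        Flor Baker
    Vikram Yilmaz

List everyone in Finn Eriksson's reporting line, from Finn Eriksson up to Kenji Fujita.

Finn Eriksson -> Lars Hoffmann -> Fiona Jones -> Kenji Fujita

Finn Eriksson reports to Lars Hoffmann. Lars Hoffmann reports to Fiona Jones. Fiona Jones reports to Kenji Fujita. Kenji Fujita is at the top.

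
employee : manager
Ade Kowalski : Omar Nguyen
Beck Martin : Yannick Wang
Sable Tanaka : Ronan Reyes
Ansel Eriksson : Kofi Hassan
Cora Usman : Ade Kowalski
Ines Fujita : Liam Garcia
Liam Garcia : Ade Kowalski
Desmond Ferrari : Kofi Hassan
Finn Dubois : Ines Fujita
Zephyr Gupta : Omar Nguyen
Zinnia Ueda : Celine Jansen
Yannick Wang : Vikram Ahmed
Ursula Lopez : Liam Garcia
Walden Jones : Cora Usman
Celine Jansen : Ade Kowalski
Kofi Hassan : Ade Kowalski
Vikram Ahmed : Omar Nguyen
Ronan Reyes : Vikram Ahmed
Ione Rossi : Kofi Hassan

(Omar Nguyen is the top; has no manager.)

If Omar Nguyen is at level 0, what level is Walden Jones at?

3

Chain from Walden Jones up to Omar Nguyen: Walden Jones → Cora Usman → Ade Kowalski → Omar Nguyen. That is 3 steps up, so Walden Jones is 3 levels below Omar Nguyen.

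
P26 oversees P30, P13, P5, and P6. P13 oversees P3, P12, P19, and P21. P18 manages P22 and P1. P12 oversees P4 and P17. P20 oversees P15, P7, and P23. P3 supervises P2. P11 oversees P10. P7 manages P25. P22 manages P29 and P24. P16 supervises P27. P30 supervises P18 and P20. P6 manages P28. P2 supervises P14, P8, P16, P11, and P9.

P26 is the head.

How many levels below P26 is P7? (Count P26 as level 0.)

Chain from P7 up to P26: P7 → P20 → P30 → P26. That is 3 steps up, so P7 is 3 levels below P26.

3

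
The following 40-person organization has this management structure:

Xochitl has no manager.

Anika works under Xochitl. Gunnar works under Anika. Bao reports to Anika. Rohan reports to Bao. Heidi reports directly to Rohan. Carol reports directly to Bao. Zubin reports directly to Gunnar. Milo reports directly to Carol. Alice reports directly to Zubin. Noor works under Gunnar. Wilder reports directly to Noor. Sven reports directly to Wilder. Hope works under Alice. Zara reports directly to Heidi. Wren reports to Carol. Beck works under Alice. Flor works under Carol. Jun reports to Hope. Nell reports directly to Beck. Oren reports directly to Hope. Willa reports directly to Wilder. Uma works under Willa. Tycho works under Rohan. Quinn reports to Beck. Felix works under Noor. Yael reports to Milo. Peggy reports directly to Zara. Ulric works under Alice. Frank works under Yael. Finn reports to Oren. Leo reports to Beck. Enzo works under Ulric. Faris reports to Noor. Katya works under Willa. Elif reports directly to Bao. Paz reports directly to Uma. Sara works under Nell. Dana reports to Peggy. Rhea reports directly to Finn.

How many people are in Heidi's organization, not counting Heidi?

Heidi directly manages Zara. Under Zara: Peggy, Dana (2). That's 3 in total.

3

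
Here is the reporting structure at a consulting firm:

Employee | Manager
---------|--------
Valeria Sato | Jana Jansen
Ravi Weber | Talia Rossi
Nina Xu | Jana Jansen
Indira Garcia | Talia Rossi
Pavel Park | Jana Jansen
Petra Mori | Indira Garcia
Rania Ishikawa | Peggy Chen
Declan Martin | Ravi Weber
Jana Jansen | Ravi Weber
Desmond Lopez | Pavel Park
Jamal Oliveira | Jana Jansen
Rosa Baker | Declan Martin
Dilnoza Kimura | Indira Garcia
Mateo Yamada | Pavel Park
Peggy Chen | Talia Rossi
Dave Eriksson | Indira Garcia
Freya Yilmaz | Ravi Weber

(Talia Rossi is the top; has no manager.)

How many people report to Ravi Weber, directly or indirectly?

Ravi Weber directly manages Jana Jansen, Freya Yilmaz, Declan Martin. Under Jana Jansen: Nina Xu, Pavel Park, Mateo Yamada, Desmond Lopez, Jamal Oliveira, Valeria Sato (6). Freya Yilmaz has no reports. Under Declan Martin: Rosa Baker (1). So Ravi Weber's organization is 3 direct reports plus everyone under them: 7 + 1 + 2 = 10.

10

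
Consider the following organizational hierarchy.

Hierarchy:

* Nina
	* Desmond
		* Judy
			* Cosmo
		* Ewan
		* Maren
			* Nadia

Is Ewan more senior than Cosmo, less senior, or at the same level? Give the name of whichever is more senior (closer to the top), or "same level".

Ewan

Ewan is 2 levels below Nina; Cosmo is 3. Ewan is higher.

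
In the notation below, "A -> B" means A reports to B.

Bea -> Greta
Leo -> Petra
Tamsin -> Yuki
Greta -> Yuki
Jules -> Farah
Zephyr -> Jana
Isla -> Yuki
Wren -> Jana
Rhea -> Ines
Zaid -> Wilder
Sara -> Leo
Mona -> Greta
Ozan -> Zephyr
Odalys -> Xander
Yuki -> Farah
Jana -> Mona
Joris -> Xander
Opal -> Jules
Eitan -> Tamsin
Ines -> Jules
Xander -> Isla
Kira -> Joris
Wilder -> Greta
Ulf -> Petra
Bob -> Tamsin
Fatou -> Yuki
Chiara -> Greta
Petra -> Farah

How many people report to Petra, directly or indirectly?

3

Petra directly manages Leo, Ulf. Under Leo: Sara (1). Ulf has no reports. So Petra's organization is 2 direct reports plus everyone under them: 2 + 1 = 3.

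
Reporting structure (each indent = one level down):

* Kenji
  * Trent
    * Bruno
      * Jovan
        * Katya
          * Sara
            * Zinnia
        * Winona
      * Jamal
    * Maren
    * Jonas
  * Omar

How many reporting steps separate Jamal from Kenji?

3

Chain from Jamal up to Kenji: Jamal → Bruno → Trent → Kenji. That is 3 steps up, so Jamal is 3 levels below Kenji.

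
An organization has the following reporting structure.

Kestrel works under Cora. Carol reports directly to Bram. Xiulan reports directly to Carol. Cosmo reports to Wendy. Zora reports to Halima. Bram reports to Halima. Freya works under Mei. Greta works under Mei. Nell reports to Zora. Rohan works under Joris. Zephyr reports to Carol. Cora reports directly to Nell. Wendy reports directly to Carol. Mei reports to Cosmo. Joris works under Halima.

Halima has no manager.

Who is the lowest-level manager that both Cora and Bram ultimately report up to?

Halima

Cora's chain of managers is Nell, Zora, Halima. Bram's chain of managers is Halima. The first manager that appears in both chains is Halima.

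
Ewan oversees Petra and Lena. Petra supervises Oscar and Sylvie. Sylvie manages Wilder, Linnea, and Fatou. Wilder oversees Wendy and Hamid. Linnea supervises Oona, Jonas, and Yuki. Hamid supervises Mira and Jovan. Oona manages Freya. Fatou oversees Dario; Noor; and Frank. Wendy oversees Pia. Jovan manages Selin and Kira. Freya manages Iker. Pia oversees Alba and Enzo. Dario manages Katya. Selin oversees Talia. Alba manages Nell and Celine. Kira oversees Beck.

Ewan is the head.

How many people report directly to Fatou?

3

Fatou directly manages Dario, Noor, Frank. That is 3 direct reports.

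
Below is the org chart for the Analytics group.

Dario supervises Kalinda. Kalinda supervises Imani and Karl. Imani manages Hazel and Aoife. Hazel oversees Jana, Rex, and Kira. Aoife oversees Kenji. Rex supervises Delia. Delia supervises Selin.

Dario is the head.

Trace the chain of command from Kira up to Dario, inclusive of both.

Kira -> Hazel -> Imani -> Kalinda -> Dario

Kira reports to Hazel. Hazel reports to Imani. Imani reports to Kalinda. Kalinda reports to Dario. Dario is at the top.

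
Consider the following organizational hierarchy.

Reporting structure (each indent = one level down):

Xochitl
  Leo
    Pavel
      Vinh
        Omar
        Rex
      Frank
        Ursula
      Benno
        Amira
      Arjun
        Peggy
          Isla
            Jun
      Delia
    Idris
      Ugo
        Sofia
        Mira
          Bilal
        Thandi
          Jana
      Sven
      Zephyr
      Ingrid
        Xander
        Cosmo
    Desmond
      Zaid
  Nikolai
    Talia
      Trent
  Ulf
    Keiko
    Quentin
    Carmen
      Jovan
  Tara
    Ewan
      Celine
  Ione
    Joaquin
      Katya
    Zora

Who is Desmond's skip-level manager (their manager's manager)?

Xochitl

Desmond reports to Leo, and Leo reports to Xochitl. So Desmond's skip-level manager is Xochitl.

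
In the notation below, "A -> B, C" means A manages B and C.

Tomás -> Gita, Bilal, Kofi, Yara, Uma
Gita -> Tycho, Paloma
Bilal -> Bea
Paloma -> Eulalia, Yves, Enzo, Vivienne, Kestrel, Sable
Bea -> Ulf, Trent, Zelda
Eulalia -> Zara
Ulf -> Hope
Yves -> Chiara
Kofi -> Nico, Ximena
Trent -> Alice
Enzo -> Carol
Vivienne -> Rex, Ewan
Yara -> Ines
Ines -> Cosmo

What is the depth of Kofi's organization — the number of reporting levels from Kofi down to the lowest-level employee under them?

The longest chain under Kofi runs Kofi → Ximena, which is 1 level below Kofi.

1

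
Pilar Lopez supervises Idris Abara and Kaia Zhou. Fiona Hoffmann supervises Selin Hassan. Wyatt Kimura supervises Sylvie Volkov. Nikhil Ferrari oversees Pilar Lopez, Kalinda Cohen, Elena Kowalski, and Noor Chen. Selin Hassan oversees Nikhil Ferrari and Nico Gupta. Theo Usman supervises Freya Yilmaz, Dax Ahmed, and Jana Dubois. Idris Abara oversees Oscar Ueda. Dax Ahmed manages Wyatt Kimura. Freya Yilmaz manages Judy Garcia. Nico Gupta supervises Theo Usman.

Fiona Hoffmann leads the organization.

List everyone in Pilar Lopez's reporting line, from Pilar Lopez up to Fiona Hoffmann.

Pilar Lopez -> Nikhil Ferrari -> Selin Hassan -> Fiona Hoffmann

Pilar Lopez reports to Nikhil Ferrari. Nikhil Ferrari reports to Selin Hassan. Selin Hassan reports to Fiona Hoffmann. Fiona Hoffmann is at the top.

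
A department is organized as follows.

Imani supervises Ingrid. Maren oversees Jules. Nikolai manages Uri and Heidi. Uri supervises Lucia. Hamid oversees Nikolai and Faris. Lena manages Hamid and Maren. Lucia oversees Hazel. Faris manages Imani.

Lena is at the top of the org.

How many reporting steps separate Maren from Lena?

Chain from Maren up to Lena: Maren → Lena. That is 1 step up, so Maren is 1 level below Lena.

1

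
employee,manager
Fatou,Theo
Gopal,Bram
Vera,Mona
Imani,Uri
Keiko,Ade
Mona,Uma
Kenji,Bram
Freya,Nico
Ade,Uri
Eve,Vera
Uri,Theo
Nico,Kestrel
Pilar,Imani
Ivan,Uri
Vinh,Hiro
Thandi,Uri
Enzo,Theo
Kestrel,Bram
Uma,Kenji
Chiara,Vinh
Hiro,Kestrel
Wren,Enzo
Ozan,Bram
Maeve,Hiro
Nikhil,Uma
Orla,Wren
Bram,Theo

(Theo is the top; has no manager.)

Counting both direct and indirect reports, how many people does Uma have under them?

Uma directly manages Nikhil, Mona. Nikhil has no reports. Under Mona: Vera, Eve (2). So Uma's organization is 2 direct reports plus everyone under them: 1 + 3 = 4.

4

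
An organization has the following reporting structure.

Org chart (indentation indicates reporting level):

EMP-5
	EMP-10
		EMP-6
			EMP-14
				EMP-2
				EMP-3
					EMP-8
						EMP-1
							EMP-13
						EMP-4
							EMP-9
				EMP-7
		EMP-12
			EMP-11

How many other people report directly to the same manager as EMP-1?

EMP-1 reports to EMP-8. EMP-8's other direct reports are EMP-4 — 1 peer.

1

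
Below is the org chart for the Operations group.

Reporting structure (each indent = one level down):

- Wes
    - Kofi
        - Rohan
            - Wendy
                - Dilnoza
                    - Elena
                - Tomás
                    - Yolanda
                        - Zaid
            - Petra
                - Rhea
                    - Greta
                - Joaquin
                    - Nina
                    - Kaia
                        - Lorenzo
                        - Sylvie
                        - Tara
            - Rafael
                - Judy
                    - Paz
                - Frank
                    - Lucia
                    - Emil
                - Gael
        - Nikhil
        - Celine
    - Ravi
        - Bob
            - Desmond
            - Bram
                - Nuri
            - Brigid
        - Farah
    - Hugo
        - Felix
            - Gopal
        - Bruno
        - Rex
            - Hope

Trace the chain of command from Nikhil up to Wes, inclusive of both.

Nikhil -> Kofi -> Wes

Nikhil reports to Kofi. Kofi reports to Wes. Wes is at the top.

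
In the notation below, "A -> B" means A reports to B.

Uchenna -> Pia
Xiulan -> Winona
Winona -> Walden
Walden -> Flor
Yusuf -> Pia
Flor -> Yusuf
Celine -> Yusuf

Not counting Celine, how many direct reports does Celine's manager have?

1

Celine reports to Yusuf. Yusuf's other direct reports are Flor — 1 peer.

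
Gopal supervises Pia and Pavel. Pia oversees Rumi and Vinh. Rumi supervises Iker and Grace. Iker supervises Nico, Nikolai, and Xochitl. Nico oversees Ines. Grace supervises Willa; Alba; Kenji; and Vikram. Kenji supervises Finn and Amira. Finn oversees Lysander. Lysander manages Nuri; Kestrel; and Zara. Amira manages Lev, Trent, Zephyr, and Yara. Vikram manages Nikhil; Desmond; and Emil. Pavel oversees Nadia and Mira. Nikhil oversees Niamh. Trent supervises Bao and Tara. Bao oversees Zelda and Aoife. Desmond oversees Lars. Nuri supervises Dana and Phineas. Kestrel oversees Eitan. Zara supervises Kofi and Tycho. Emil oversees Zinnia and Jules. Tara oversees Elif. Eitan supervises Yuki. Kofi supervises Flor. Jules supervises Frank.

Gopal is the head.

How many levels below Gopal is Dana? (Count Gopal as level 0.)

8

Chain from Dana up to Gopal: Dana → Nuri → Lysander → Finn → Kenji → Grace → Rumi → Pia → Gopal. That is 8 steps up, so Dana is 8 levels below Gopal.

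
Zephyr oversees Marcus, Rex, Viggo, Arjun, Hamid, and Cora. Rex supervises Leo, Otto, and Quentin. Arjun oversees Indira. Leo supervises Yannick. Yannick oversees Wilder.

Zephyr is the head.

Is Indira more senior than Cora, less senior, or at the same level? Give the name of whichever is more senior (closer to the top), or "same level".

Cora

Indira is 2 levels below Zephyr; Cora is 1. Cora is higher.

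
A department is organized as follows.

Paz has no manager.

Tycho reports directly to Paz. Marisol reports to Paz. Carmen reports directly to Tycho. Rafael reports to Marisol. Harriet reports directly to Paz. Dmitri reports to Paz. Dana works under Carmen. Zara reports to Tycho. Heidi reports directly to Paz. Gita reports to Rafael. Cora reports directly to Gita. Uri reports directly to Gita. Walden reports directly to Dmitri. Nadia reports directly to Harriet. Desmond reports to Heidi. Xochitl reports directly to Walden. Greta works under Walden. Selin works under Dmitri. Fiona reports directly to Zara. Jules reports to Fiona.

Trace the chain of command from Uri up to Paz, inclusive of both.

Uri -> Gita -> Rafael -> Marisol -> Paz

Uri reports to Gita. Gita reports to Rafael. Rafael reports to Marisol. Marisol reports to Paz. Paz is at the top.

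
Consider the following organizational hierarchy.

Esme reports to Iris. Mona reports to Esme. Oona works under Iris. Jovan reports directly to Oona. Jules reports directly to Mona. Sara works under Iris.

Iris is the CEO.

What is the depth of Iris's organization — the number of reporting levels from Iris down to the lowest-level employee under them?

The longest chain under Iris runs Iris → Esme → Mona → Jules, which is 3 levels below Iris.

3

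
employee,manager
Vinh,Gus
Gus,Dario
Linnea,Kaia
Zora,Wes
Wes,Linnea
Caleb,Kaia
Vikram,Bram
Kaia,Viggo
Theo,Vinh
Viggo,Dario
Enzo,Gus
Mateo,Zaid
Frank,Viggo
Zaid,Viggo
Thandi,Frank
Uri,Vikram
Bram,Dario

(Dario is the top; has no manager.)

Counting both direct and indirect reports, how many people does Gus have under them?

3

Gus directly manages Vinh, Enzo. Under Vinh: Theo (1). Enzo has no reports. So Gus's organization is 2 direct reports plus everyone under them: 2 + 1 = 3.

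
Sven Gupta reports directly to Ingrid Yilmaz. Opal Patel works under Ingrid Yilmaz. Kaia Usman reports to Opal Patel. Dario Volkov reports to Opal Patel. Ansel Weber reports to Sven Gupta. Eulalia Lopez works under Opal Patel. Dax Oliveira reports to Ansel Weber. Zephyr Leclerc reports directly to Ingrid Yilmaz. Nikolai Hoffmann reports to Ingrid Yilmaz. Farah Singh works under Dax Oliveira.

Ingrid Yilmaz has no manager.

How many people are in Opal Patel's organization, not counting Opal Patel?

3

Opal Patel directly manages Kaia Usman, Dario Volkov, Eulalia Lopez. Kaia Usman has no reports. Dario Volkov has no reports. Eulalia Lopez has no reports. So Opal Patel's organization is 3 direct reports plus everyone under them: 1 + 1 + 1 = 3.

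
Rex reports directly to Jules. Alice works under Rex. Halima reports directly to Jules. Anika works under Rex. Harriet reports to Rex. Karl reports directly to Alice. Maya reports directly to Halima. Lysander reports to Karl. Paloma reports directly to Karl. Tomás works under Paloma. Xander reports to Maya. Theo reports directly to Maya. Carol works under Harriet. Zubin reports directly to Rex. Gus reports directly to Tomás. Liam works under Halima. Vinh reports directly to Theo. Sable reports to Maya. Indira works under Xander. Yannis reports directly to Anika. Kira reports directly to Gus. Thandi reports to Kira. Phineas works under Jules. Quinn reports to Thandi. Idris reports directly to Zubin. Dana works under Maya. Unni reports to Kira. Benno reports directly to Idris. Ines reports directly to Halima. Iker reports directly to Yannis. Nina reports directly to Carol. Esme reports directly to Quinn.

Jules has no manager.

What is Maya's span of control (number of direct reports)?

Maya directly manages Xander, Theo, Sable, Dana. That is 4 direct reports.

4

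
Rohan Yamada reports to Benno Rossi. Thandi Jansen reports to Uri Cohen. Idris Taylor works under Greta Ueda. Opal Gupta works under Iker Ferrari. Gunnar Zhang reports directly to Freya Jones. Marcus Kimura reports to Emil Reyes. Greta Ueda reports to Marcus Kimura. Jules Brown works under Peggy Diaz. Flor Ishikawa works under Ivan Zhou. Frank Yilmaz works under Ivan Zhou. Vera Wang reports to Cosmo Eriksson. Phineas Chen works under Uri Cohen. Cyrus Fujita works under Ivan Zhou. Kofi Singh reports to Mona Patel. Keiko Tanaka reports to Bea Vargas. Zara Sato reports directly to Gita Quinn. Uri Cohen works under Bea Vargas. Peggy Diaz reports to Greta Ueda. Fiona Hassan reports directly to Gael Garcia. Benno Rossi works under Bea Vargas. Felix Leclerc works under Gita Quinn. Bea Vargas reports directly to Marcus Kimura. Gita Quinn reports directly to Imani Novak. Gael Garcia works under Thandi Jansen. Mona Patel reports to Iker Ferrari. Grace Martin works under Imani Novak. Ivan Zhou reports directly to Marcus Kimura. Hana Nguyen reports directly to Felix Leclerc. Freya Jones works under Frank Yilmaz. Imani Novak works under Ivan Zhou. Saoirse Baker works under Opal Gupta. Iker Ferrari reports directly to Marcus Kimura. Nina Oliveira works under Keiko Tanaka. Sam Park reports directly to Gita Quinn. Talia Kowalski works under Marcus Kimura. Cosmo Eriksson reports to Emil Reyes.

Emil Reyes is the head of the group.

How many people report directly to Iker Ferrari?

2

Iker Ferrari directly manages Mona Patel, Opal Gupta. That is 2 direct reports.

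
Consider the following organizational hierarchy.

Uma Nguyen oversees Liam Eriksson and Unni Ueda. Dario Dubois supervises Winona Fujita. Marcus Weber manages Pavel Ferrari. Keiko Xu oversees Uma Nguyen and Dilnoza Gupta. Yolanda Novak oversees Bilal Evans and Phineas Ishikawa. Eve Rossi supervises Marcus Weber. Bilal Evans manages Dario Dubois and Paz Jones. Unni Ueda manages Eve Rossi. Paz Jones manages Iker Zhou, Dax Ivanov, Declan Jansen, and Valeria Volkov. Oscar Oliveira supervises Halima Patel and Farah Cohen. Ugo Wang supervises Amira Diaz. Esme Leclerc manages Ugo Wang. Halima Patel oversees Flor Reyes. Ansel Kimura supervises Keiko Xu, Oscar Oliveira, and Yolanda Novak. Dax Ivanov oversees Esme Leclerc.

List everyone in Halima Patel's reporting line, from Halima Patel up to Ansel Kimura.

Halima Patel -> Oscar Oliveira -> Ansel Kimura

Halima Patel reports to Oscar Oliveira. Oscar Oliveira reports to Ansel Kimura. Ansel Kimura is at the top.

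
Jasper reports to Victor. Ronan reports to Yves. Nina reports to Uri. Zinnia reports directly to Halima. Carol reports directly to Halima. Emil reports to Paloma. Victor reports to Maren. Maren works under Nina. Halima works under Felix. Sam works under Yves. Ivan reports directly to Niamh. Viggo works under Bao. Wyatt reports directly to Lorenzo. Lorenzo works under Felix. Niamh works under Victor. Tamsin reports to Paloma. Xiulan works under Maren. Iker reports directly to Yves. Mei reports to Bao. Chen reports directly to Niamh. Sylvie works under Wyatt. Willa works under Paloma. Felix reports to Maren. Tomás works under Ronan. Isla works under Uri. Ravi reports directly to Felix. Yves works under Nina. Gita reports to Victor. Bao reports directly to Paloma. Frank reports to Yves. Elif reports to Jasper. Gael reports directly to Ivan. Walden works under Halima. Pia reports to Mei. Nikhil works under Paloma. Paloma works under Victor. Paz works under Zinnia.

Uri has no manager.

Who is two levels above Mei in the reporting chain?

Mei reports to Bao, and Bao reports to Paloma. So Mei's skip-level manager is Paloma.

Paloma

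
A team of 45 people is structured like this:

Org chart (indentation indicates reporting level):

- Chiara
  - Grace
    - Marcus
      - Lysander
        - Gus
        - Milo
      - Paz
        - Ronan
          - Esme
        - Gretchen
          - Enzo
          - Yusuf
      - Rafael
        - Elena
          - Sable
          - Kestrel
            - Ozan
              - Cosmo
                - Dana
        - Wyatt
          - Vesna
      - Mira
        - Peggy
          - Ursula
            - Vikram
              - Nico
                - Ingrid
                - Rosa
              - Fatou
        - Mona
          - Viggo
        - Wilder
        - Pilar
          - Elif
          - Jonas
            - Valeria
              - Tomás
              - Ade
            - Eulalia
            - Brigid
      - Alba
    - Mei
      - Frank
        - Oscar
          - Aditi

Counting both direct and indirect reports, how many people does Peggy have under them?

Peggy directly manages Ursula. Under Ursula: Vikram, Fatou, Nico, Rosa, Ingrid (5). That's 6 in total.

6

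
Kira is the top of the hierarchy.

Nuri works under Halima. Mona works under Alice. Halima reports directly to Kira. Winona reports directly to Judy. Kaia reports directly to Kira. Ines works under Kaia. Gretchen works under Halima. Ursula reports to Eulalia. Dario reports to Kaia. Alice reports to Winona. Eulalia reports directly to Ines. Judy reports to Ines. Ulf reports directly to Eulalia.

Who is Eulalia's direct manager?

Eulalia reports directly to Ines.

Ines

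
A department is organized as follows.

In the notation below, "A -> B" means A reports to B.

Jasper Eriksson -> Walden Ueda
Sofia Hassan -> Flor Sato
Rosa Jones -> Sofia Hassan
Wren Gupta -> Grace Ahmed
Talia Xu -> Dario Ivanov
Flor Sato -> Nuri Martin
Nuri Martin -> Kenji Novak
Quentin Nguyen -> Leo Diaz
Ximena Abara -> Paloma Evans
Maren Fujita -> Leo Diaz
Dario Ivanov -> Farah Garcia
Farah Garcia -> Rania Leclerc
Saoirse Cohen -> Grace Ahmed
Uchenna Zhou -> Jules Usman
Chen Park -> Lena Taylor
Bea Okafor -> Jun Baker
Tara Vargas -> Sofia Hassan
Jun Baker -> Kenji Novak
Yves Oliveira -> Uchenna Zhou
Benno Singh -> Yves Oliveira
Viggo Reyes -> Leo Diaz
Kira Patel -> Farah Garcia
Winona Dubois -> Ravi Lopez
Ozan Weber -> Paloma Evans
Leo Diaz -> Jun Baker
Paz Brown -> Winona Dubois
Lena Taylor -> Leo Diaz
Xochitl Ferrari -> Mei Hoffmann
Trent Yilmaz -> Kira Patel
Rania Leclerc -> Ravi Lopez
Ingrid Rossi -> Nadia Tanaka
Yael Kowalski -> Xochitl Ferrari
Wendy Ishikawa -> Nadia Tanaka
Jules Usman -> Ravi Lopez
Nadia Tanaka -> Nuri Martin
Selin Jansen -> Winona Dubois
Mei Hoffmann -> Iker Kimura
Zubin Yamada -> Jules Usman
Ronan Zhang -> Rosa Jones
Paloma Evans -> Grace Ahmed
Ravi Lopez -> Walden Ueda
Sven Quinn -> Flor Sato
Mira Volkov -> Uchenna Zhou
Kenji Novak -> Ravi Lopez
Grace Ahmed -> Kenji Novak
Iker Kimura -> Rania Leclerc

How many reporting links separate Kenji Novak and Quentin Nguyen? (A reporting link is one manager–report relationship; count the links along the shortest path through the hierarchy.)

Quentin Nguyen is in Kenji Novak's organization: the chain from Quentin Nguyen up to Kenji Novak is Quentin Nguyen → Leo Diaz → Jun Baker → Kenji Novak, which is 3 links.

3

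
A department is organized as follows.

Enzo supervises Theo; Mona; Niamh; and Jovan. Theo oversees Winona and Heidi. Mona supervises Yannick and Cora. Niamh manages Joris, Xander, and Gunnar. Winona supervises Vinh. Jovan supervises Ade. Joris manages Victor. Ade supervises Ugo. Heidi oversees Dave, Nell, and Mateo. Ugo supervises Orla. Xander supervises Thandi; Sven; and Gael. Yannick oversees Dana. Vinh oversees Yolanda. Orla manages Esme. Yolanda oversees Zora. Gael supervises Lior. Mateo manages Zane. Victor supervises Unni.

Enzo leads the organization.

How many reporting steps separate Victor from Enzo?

Chain from Victor up to Enzo: Victor → Joris → Niamh → Enzo. That is 3 steps up, so Victor is 3 levels below Enzo.

3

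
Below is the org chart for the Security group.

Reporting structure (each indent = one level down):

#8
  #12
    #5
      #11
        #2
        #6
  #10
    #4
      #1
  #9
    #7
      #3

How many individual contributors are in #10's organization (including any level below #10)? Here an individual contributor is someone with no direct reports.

The only person in #10's organization with no one reporting to them is #1. That is 1.

1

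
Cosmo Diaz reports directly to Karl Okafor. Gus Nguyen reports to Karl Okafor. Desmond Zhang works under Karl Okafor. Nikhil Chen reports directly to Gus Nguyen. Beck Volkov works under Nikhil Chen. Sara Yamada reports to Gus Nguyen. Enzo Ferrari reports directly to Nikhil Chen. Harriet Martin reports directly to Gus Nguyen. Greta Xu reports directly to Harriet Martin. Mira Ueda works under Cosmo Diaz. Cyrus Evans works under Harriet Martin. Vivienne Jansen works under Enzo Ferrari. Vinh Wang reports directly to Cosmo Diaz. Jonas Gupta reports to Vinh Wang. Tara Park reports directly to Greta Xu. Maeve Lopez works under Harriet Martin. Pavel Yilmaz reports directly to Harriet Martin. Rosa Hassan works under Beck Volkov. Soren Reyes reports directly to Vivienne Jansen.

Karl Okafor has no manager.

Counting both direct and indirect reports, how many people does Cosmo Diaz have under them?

3

Cosmo Diaz directly manages Mira Ueda, Vinh Wang. Mira Ueda has no reports. Under Vinh Wang: Jonas Gupta (1). So Cosmo Diaz's organization is 2 direct reports plus everyone under them: 1 + 2 = 3.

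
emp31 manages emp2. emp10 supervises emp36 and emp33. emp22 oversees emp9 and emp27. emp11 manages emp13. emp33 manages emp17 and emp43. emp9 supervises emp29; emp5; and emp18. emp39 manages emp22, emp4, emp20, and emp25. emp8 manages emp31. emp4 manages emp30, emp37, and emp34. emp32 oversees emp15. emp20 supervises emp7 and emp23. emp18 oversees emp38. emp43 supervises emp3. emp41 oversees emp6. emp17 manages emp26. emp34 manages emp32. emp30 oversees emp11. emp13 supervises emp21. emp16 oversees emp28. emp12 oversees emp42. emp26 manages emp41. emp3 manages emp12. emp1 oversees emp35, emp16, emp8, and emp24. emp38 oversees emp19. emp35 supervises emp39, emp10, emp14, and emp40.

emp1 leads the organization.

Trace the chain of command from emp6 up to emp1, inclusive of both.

emp6 reports to emp41. emp41 reports to emp26. emp26 reports to emp17. emp17 reports to emp33. emp33 reports to emp10. emp10 reports to emp35. emp35 reports to emp1. emp1 is at the top.

emp6 -> emp41 -> emp26 -> emp17 -> emp33 -> emp10 -> emp35 -> emp1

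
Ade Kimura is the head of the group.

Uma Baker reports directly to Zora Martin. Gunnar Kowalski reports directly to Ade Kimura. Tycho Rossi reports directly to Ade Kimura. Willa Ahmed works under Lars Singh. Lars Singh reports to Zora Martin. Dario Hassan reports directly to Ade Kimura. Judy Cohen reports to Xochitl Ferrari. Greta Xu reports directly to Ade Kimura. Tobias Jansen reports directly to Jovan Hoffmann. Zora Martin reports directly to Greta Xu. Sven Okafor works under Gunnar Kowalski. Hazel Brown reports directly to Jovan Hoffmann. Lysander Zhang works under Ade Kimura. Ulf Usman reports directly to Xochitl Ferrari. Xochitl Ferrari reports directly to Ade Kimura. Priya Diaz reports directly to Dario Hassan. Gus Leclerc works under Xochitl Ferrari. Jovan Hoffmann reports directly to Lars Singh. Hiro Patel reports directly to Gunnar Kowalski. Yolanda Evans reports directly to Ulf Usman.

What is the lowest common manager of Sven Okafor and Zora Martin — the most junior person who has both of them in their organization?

Ade Kimura

Sven Okafor's chain of managers is Gunnar Kowalski, Ade Kimura. Zora Martin's chain of managers is Greta Xu, Ade Kimura. The first manager that appears in both chains is Ade Kimura.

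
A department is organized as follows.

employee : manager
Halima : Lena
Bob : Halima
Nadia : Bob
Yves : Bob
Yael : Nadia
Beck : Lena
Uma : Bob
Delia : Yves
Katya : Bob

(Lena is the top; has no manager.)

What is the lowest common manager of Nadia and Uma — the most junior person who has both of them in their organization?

Bob

Nadia's chain of managers is Bob, Halima, Lena. Uma's chain of managers is Bob, Halima, Lena. The first manager that appears in both chains is Bob.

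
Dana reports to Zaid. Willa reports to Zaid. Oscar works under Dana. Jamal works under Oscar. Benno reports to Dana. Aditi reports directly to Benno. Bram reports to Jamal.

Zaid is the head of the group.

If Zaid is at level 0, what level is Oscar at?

2

Chain from Oscar up to Zaid: Oscar → Dana → Zaid. That is 2 steps up, so Oscar is 2 levels below Zaid.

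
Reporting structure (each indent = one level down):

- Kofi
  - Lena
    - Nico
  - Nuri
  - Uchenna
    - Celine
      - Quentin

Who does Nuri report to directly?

Nuri reports directly to Kofi.

Kofi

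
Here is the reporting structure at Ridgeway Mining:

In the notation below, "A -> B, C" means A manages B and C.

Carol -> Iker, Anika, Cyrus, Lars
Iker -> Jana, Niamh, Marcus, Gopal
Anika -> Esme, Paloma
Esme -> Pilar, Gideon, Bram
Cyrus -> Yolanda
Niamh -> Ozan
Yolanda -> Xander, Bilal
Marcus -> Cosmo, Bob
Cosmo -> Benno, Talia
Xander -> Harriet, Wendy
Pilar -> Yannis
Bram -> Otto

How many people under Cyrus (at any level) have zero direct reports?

The people in Cyrus's organization with no one reporting to them are Bilal, Wendy, Harriet. That is 3.

3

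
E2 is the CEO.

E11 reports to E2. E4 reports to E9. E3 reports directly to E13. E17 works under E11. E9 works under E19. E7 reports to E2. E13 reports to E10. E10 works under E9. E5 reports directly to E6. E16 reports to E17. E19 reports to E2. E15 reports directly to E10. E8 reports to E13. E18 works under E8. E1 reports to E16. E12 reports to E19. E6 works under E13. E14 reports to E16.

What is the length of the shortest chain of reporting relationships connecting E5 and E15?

E5 is 3 levels below E10, and E15 is 1 level below E10 (their lowest common manager). The shortest path runs up from E5 to E10 and back down to E15: 3 + 1 = 4 links.

4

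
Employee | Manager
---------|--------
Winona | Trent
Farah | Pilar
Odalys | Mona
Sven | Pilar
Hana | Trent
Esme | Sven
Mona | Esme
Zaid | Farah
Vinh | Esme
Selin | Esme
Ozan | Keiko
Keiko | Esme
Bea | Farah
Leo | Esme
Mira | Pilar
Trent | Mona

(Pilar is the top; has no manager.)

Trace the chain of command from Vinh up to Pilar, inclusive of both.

Vinh reports to Esme. Esme reports to Sven. Sven reports to Pilar. Pilar is at the top.

Vinh -> Esme -> Sven -> Pilar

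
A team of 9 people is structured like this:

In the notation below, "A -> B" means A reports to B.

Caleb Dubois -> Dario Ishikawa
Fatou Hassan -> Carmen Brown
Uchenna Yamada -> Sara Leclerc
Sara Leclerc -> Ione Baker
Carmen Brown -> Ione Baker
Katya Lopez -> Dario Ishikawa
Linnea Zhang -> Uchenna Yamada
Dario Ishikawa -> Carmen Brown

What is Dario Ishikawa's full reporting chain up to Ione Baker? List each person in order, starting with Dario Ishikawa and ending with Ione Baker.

Dario Ishikawa -> Carmen Brown -> Ione Baker

Dario Ishikawa reports to Carmen Brown. Carmen Brown reports to Ione Baker. Ione Baker is at the top.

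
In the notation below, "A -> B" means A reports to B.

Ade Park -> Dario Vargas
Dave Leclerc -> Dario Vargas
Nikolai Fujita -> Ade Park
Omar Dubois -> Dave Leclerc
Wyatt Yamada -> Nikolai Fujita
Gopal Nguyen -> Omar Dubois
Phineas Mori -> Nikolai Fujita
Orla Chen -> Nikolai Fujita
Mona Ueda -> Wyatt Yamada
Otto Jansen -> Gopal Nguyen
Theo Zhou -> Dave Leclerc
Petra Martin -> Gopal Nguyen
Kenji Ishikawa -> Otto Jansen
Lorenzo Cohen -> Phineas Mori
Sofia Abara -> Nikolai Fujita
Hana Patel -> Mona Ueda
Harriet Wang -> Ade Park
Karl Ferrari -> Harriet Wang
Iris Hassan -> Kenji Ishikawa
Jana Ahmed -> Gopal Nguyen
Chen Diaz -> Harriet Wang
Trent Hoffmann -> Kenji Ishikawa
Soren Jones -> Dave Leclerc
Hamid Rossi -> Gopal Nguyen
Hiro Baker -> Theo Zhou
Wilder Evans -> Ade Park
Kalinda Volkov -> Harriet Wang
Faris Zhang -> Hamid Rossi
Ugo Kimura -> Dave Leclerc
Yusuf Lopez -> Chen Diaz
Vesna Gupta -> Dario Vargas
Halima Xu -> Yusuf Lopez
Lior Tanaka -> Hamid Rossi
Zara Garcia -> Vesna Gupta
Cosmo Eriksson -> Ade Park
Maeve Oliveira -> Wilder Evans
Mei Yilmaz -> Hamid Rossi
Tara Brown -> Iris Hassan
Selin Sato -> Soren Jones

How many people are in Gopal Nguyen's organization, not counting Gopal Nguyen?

Gopal Nguyen directly manages Otto Jansen, Petra Martin, Jana Ahmed, Hamid Rossi. Under Otto Jansen: Kenji Ishikawa, Trent Hoffmann, Iris Hassan, Tara Brown (4). Petra Martin has no reports. Jana Ahmed has no reports. Under Hamid Rossi: Mei Yilmaz, Lior Tanaka, Faris Zhang (3). So Gopal Nguyen's organization is 4 direct reports plus everyone under them: 5 + 1 + 1 + 4 = 11.

11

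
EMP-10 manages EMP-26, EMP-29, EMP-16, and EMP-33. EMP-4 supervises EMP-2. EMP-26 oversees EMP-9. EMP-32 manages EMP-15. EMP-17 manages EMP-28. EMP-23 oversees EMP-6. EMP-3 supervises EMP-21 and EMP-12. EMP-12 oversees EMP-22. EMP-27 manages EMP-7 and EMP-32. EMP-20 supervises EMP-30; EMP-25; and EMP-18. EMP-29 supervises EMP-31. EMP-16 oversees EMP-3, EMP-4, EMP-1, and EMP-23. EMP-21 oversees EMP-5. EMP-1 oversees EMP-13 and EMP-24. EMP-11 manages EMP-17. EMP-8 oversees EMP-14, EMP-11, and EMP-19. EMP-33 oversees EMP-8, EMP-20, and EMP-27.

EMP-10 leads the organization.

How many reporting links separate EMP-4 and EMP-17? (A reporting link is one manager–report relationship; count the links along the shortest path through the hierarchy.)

EMP-4 is 2 levels below EMP-10, and EMP-17 is 4 levels below EMP-10 (their lowest common manager). The shortest path runs up from EMP-4 to EMP-10 and back down to EMP-17: 2 + 4 = 6 links.

6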